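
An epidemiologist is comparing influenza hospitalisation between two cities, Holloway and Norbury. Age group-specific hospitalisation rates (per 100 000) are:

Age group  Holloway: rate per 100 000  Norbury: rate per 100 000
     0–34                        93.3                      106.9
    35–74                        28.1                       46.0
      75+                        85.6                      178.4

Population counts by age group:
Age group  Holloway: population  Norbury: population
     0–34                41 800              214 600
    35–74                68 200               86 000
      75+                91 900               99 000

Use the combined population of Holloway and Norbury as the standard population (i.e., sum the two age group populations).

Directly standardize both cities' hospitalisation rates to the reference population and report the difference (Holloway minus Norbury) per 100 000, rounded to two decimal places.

Combined standard total = 601 500; weights = 0.4263, 0.2564, 0.3174.
Holloway: 0.4263×93.3 + 0.2564×28.1 + 0.3174×85.6 = 74.1416 per 100 000.
Norbury: 0.4263×106.9 + 0.2564×46.0 + 0.3174×178.4 = 113.9799 per 100 000.
Difference = 74.1416 − 113.9799 = -39.8383.

-39.84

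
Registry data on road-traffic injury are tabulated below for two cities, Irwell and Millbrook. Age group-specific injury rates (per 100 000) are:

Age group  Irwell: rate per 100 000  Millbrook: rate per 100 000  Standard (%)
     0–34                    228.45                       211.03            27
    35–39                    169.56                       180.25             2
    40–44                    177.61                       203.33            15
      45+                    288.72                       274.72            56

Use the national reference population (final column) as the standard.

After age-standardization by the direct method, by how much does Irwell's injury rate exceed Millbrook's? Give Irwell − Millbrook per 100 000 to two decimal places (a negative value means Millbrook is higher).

Standard weights: 0.27, 0.02, 0.15, 0.56.
Irwell: 0.2700×228.45 + 0.0200×169.56 + 0.1500×177.61 + 0.5600×288.72 = 253.3974 per 100 000.
Millbrook: 0.2700×211.03 + 0.0200×180.25 + 0.1500×203.33 + 0.5600×274.72 = 244.9258 per 100 000.
Difference = 253.3974 − 244.9258 = 8.4716.

8.47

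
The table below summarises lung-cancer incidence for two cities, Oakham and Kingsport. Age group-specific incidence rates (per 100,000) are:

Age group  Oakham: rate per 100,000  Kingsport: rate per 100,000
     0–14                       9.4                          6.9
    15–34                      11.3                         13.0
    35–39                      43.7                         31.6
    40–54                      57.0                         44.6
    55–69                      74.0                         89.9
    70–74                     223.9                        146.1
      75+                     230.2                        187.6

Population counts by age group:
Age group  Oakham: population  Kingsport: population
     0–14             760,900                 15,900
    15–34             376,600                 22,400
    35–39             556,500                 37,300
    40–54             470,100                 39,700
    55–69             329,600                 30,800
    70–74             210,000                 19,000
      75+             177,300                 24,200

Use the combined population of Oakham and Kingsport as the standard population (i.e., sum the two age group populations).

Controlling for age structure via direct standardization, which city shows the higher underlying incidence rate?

Combined standard total = 3,070,300; weights = 0.2530, 0.1300, 0.1934, 0.1660, 0.1174, 0.0746, 0.0656.
Oakham: 0.2530×9.4 + 0.1300×11.3 + 0.1934×43.7 + 0.1660×57.0 + 0.1174×74.0 + 0.0746×223.9 + 0.0656×230.2 = 62.2565 per 100,000.
Kingsport: 0.2530×6.9 + 0.1300×13.0 + 0.1934×31.6 + 0.1660×44.6 + 0.1174×89.9 + 0.0746×146.1 + 0.0656×187.6 = 50.7137 per 100,000.
The crude rates (60.65 vs 70.97) would put Kingsport higher, but that reflects its age composition; once standardized to a common age structure, Oakham has the higher underlying rate.

Oakham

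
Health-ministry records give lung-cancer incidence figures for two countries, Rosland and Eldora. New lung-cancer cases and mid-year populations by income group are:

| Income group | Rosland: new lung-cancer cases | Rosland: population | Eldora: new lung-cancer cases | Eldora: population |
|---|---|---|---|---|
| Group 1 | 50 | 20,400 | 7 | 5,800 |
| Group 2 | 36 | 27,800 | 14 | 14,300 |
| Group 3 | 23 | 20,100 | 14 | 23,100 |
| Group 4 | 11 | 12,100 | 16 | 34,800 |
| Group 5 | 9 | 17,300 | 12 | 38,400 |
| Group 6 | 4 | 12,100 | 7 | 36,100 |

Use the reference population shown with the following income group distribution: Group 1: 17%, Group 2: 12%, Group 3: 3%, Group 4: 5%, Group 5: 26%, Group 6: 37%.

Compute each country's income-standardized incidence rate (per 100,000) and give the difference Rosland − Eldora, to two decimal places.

Income-specific rates per 100,000 for Rosland: 245.10, 129.50, 114.43, 90.91, 52.02, 33.06.
For Eldora: 120.69, 97.90, 60.61, 45.98, 31.25, 19.39.
Standard weights: 0.17, 0.12, 0.03, 0.05, 0.26, 0.37.
Rosland: 0.1700×245.10 + 0.1200×129.50 + 0.0300×114.43 + 0.0500×90.91 + 0.2600×52.02 + 0.3700×33.06 = 90.9419 per 100,000.
Eldora: 0.1700×120.69 + 0.1200×97.90 + 0.0300×60.61 + 0.0500×45.98 + 0.2600×31.25 + 0.3700×19.39 = 51.6820 per 100,000.
Difference = 90.9419 − 51.6820 = 39.2599.

39.26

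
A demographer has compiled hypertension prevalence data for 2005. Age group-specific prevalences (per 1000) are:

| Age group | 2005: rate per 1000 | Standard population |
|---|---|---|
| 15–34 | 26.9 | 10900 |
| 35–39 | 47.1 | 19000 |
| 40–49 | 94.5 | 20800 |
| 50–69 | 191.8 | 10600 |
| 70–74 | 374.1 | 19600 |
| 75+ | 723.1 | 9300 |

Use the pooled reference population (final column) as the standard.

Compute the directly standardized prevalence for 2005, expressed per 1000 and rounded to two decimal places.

213.35

Standard total = 90200; weights = 0.1208, 0.2106, 0.2306, 0.1175, 0.2173, 0.1031.
Standardized rate: 0.1208×26.9 + 0.2106×47.1 + 0.2306×94.5 + 0.1175×191.8 + 0.2173×374.1 + 0.1031×723.1 = 213.3479 per 1000.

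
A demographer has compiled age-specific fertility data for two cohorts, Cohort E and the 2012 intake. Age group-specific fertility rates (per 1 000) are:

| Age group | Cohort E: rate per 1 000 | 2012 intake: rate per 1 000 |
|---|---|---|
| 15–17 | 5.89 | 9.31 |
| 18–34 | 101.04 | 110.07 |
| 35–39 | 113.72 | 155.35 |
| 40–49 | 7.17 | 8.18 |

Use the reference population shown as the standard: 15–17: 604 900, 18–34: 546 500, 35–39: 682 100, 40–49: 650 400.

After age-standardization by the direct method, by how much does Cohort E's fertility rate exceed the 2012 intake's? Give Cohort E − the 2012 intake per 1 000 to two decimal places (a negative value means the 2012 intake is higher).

-14.52

Standard total = 2 483 900; weights = 0.2435, 0.2200, 0.2746, 0.2618.
Cohort E: 0.2435×5.89 + 0.2200×101.04 + 0.2746×113.72 + 0.2618×7.17 = 56.7708 per 1 000.
The 2012 intake: 0.2435×9.31 + 0.2200×110.07 + 0.2746×155.35 + 0.2618×8.18 = 71.2868 per 1 000.
Difference = 56.7708 − 71.2868 = -14.5160.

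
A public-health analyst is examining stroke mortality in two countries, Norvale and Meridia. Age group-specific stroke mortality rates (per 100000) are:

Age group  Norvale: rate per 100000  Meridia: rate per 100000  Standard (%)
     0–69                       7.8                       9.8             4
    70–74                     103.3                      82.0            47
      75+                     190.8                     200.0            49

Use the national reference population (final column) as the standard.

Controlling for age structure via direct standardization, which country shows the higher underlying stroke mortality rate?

Standard weights: 0.04, 0.47, 0.49.
Norvale: 0.0400×7.8 + 0.4700×103.3 + 0.4900×190.8 = 142.3550 per 100000.
Meridia: 0.0400×9.8 + 0.4700×82.0 + 0.4900×200.0 = 136.9320 per 100000.

Norvale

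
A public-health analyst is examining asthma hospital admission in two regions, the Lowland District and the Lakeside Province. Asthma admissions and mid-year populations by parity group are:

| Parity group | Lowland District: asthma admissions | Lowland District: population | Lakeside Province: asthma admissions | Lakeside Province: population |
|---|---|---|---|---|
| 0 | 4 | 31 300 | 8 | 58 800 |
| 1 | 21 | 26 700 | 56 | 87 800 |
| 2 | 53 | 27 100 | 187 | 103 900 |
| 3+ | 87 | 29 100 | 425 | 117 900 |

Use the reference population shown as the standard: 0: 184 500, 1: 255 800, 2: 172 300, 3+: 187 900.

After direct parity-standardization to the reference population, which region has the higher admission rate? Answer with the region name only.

Lakeside Province

Parity-specific rates per 10 000 for the Lowland District: 1.28, 7.87, 19.56, 29.90.
For the Lakeside Province: 1.36, 6.38, 18.00, 36.05.
Standard total = 800 500; weights = 0.2305, 0.3196, 0.2152, 0.2347.
The Lowland District: 0.2305×1.28 + 0.3196×7.87 + 0.2152×19.56 + 0.2347×29.90 = 14.0350 per 10 000.
The Lakeside Province: 0.2305×1.36 + 0.3196×6.38 + 0.2152×18.00 + 0.2347×36.05 = 14.6870 per 10 000.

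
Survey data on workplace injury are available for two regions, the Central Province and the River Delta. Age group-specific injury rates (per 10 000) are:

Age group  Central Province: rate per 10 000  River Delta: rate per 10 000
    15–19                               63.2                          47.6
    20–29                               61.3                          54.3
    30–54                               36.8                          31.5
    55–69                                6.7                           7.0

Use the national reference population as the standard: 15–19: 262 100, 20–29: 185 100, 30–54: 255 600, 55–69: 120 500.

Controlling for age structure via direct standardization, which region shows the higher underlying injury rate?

Central Province

Standard total = 823 300; weights = 0.3184, 0.2248, 0.3105, 0.1464.
The Central Province: 0.3184×63.2 + 0.2248×61.3 + 0.3105×36.8 + 0.1464×6.7 = 46.3073 per 10 000.
The River Delta: 0.3184×47.6 + 0.2248×54.3 + 0.3105×31.5 + 0.1464×7.0 = 38.1657 per 10 000.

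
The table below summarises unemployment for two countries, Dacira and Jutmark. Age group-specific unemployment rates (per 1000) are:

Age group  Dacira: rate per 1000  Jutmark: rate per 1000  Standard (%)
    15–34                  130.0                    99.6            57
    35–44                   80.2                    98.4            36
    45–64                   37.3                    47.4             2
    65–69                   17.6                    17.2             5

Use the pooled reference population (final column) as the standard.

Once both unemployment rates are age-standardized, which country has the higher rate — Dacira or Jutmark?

Dacira

Standard weights: 0.57, 0.36, 0.02, 0.05.
Dacira: 0.5700×130.0 + 0.3600×80.2 + 0.0200×37.3 + 0.0500×17.6 = 104.5980 per 1000.
Jutmark: 0.5700×99.6 + 0.3600×98.4 + 0.0200×47.4 + 0.0500×17.2 = 94.0040 per 1000.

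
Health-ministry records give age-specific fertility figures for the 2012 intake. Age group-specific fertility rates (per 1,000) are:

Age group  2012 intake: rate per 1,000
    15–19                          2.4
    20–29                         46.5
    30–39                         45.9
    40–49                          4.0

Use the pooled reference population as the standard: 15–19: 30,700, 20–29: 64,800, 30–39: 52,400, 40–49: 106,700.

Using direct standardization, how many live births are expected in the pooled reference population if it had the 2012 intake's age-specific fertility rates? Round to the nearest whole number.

Expected live births = Σ (standard pop × age-specific rate ÷ 1,000)
= 30,700×2.4/1,000 + 64,800×46.5/1,000 + 52,400×45.9/1,000 + 106,700×4.0/1,000
= 73.68 + 3013.20 + 2405.16 + 426.80 = 5918.84.

5919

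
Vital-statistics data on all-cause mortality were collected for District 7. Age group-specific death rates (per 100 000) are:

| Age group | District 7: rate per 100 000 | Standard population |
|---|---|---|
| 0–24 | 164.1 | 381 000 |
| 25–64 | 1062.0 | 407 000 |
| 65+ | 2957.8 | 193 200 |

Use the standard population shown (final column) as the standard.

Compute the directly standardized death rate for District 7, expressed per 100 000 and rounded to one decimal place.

Standard total = 981 200; weights = 0.3883, 0.4148, 0.1969.
Standardized rate: 0.3883×164.1 + 0.4148×1062.0 + 0.1969×2957.8 = 1086.6317 per 100 000.

1086.6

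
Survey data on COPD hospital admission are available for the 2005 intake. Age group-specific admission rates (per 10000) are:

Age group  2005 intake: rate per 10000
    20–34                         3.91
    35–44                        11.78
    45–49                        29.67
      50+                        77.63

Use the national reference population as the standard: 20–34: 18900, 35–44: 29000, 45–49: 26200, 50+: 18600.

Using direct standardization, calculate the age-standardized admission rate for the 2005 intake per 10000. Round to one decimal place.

28.4

Standard total = 92700; weights = 0.2039, 0.3128, 0.2826, 0.2006.
Standardized rate: 0.2039×3.91 + 0.3128×11.78 + 0.2826×29.67 + 0.2006×77.63 = 28.4443 per 10000.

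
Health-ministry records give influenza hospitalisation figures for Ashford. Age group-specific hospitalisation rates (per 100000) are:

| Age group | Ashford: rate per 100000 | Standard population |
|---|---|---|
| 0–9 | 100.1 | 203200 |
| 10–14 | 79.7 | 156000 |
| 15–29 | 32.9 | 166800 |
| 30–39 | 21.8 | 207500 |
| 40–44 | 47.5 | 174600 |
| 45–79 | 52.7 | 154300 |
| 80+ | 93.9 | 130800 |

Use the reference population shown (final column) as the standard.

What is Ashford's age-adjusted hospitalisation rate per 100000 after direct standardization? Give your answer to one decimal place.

59.9

Standard total = 1193200; weights = 0.1703, 0.1307, 0.1398, 0.1739, 0.1463, 0.1293, 0.1096.
Standardized rate: 0.1703×100.1 + 0.1307×79.7 + 0.1398×32.9 + 0.1739×21.8 + 0.1463×47.5 + 0.1293×52.7 + 0.1096×93.9 = 59.9162 per 100000.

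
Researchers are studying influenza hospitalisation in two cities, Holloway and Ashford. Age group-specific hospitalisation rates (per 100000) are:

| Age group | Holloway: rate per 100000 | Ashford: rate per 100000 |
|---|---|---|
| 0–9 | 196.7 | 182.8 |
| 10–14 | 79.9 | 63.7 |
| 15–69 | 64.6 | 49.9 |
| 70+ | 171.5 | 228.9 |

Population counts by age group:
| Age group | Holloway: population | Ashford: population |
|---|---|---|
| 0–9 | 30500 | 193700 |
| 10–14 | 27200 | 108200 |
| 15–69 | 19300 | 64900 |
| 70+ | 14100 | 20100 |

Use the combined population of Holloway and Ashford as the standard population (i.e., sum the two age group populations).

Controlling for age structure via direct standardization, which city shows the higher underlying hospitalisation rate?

Holloway

Combined standard total = 478000; weights = 0.4690, 0.2833, 0.1762, 0.0715.
Holloway: 0.4690×196.7 + 0.2833×79.9 + 0.1762×64.6 + 0.0715×171.5 = 138.5423 per 100000.
Ashford: 0.4690×182.8 + 0.2833×63.7 + 0.1762×49.9 + 0.0715×228.9 = 128.9513 per 100000.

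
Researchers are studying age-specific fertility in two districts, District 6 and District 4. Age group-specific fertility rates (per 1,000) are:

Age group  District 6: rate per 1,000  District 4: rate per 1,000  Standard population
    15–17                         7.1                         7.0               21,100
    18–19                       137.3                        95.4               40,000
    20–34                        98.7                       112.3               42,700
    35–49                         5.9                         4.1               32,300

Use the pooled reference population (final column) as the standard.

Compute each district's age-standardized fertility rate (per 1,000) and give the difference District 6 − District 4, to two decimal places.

Standard total = 136,100; weights = 0.1550, 0.2939, 0.3137, 0.2373.
District 6: 0.1550×7.1 + 0.2939×137.3 + 0.3137×98.7 + 0.2373×5.9 = 73.8198 per 1,000.
District 4: 0.1550×7.0 + 0.2939×95.4 + 0.3137×112.3 + 0.2373×4.1 = 65.3295 per 1,000.
Difference = 73.8198 − 65.3295 = 8.4903.

8.49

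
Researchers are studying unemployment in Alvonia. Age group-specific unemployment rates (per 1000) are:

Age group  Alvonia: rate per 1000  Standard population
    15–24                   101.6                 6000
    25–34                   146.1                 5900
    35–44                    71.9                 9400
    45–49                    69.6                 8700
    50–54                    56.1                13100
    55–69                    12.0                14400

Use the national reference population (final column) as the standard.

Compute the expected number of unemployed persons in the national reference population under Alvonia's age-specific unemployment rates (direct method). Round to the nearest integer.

3661

Expected unemployed persons = Σ (standard pop × age-specific rate ÷ 1000)
= 6000×101.6/1000 + 5900×146.1/1000 + 9400×71.9/1000 + 8700×69.6/1000 + 13100×56.1/1000 + 14400×12.0/1000
= 609.60 + 861.99 + 675.86 + 605.52 + 734.91 + 172.80 = 3660.68.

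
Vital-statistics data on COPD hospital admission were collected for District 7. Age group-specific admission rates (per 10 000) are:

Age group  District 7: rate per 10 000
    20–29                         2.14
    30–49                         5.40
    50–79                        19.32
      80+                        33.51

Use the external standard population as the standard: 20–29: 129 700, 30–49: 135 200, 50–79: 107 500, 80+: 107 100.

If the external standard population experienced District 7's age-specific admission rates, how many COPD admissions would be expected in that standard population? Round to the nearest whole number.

Expected COPD admissions = Σ (standard pop × age-specific rate ÷ 10 000)
= 129 700×2.14/10 000 + 135 200×5.40/10 000 + 107 500×19.32/10 000 + 107 100×33.51/10 000
= 27.76 + 73.01 + 207.69 + 358.89 = 667.35.

667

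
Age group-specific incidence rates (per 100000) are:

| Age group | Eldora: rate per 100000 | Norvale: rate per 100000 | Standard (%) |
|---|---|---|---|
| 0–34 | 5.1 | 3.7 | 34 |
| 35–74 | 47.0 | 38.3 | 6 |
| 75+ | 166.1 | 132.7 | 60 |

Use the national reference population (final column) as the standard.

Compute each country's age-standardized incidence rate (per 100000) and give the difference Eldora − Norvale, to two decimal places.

21.04

Standard weights: 0.34, 0.06, 0.60.
Eldora: 0.3400×5.1 + 0.0600×47.0 + 0.6000×166.1 = 104.2140 per 100000.
Norvale: 0.3400×3.7 + 0.0600×38.3 + 0.6000×132.7 = 83.1760 per 100000.
Difference = 104.2140 − 83.1760 = 21.0380.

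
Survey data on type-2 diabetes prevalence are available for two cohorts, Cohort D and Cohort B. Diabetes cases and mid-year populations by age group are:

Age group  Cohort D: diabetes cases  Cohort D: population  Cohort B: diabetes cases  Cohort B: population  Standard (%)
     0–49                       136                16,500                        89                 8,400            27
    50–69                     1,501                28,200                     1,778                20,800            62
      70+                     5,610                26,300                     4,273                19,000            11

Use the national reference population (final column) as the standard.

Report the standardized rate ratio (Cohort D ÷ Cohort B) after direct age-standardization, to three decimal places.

0.728

Age-specific rates per 1,000 for Cohort D: 8.242, 53.227, 213.308.
For Cohort B: 10.595, 85.481, 224.895.
Standard weights: 0.27, 0.62, 0.11.
Cohort D: 0.2700×8.242 + 0.6200×53.227 + 0.1100×213.308 = 58.6900 per 1,000.
Cohort B: 0.2700×10.595 + 0.6200×85.481 + 0.1100×224.895 = 80.5972 per 1,000.
Ratio = 58.6900 ÷ 80.5972 = 0.72819.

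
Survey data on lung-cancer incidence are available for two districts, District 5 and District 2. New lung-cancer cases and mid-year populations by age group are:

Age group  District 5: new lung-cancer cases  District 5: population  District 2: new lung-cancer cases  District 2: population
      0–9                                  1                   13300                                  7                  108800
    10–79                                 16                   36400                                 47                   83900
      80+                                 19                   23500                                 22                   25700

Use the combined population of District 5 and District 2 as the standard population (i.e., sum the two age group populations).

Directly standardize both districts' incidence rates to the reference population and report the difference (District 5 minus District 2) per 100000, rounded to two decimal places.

-5.32

Age-specific rates per 100000 for District 5: 7.52, 43.96, 80.85.
For District 2: 6.43, 56.02, 85.60.
Combined standard total = 291600; weights = 0.4187, 0.4126, 0.1687.
District 5: 0.4187×7.52 + 0.4126×43.96 + 0.1687×80.85 = 34.9240 per 100000.
District 2: 0.4187×6.43 + 0.4126×56.02 + 0.1687×85.60 = 40.2481 per 100000.
Difference = 34.9240 − 40.2481 = -5.3241.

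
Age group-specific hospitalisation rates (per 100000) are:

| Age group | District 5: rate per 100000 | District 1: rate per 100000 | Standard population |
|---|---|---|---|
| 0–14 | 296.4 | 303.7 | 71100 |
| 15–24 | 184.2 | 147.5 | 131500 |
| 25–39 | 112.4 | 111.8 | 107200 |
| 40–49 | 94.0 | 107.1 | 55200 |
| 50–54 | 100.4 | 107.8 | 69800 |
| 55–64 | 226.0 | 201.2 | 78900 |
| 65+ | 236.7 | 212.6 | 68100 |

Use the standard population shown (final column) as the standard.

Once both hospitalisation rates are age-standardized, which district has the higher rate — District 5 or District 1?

District 5

Standard total = 581800; weights = 0.1222, 0.2260, 0.1843, 0.0949, 0.1200, 0.1356, 0.1171.
District 5: 0.1222×296.4 + 0.2260×184.2 + 0.1843×112.4 + 0.0949×94.0 + 0.1200×100.4 + 0.1356×226.0 + 0.1171×236.7 = 177.8842 per 100000.
District 1: 0.1222×303.7 + 0.2260×147.5 + 0.1843×111.8 + 0.0949×107.1 + 0.1200×107.8 + 0.1356×201.2 + 0.1171×212.6 = 166.3173 per 100000.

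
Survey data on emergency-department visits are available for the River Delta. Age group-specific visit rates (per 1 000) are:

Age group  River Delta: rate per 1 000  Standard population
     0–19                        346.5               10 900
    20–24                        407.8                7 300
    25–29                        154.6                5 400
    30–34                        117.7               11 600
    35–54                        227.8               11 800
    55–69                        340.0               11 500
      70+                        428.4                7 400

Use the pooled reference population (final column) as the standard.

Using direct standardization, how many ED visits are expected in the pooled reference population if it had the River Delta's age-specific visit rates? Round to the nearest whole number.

18722

Expected ED visits = Σ (standard pop × age-specific rate ÷ 1 000)
= 10 900×346.5/1 000 + 7 300×407.8/1 000 + 5 400×154.6/1 000 + 11 600×117.7/1 000 + 11 800×227.8/1 000 + 11 500×340.0/1 000 + 7 400×428.4/1 000
= 3776.85 + 2976.94 + 834.84 + 1365.32 + 2688.04 + 3910.00 + 3170.16 = 18722.15.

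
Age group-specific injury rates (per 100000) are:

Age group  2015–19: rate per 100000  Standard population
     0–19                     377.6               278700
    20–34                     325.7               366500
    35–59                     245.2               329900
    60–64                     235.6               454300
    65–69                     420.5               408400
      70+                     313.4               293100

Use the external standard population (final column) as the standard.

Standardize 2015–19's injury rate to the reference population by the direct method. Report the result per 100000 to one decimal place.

317.3

Standard total = 2130900; weights = 0.1308, 0.1720, 0.1548, 0.2132, 0.1917, 0.1375.
Standardized rate: 0.1308×377.6 + 0.1720×325.7 + 0.1548×245.2 + 0.2132×235.6 + 0.1917×420.5 + 0.1375×313.4 = 317.2934 per 100000.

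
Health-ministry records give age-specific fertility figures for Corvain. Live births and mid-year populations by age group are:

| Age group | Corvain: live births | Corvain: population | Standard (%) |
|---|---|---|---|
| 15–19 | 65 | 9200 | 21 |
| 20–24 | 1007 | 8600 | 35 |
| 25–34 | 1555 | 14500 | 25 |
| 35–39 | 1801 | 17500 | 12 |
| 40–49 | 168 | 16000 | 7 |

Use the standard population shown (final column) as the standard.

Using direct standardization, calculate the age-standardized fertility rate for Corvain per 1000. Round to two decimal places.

Age-specific rates per 1000 for Corvain: 7.065, 117.093, 107.241, 102.914, 10.500.
Standard weights: 0.21, 0.35, 0.25, 0.12, 0.07.
Standardized rate: 0.2100×7.065 + 0.3500×117.093 + 0.2500×107.241 + 0.1200×102.914 + 0.0700×10.500 = 82.3613 per 1000.

82.36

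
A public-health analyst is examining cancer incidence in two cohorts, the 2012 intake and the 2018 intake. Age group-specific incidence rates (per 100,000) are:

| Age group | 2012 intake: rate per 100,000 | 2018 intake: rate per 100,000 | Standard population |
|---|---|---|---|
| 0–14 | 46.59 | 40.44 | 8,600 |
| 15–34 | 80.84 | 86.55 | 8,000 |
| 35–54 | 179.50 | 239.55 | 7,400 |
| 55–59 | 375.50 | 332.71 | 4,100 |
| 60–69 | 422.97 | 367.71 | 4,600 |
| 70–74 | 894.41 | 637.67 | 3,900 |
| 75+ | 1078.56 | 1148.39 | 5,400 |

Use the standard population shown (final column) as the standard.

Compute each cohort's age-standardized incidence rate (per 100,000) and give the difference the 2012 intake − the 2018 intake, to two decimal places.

Standard total = 42,000; weights = 0.2048, 0.1905, 0.1762, 0.0976, 0.1095, 0.0929, 0.1286.
The 2012 intake: 0.2048×46.59 + 0.1905×80.84 + 0.1762×179.50 + 0.0976×375.50 + 0.1095×422.97 + 0.0929×894.41 + 0.1286×1078.56 = 361.2697 per 100,000.
The 2018 intake: 0.2048×40.44 + 0.1905×86.55 + 0.1762×239.55 + 0.0976×332.71 + 0.1095×367.71 + 0.0929×637.67 + 0.1286×1148.39 = 346.5869 per 100,000.
Difference = 361.2697 − 346.5869 = 14.6828.

14.68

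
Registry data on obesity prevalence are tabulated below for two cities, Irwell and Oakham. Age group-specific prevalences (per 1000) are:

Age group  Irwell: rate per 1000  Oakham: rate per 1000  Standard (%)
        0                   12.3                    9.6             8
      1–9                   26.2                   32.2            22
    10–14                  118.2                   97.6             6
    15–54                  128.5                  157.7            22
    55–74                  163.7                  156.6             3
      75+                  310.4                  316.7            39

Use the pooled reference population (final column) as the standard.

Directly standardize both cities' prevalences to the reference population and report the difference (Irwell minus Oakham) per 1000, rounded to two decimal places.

-8.54

Standard weights: 0.08, 0.22, 0.06, 0.22, 0.03, 0.39.
Irwell: 0.0800×12.3 + 0.2200×26.2 + 0.0600×118.2 + 0.2200×128.5 + 0.0300×163.7 + 0.3900×310.4 = 168.0770 per 1000.
Oakham: 0.0800×9.6 + 0.2200×32.2 + 0.0600×97.6 + 0.2200×157.7 + 0.0300×156.6 + 0.3900×316.7 = 176.6130 per 1000.
Difference = 168.0770 − 176.6130 = -8.5360.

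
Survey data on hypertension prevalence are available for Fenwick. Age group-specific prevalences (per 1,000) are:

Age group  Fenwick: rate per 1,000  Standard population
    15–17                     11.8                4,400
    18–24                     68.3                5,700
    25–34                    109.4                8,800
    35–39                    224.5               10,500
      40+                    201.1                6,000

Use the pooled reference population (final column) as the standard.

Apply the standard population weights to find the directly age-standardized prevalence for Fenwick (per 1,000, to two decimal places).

Standard total = 35,400; weights = 0.1243, 0.1610, 0.2486, 0.2966, 0.1695.
Standardized rate: 0.1243×11.8 + 0.1610×68.3 + 0.2486×109.4 + 0.2966×224.5 + 0.1695×201.1 = 140.3333 per 1,000.

140.33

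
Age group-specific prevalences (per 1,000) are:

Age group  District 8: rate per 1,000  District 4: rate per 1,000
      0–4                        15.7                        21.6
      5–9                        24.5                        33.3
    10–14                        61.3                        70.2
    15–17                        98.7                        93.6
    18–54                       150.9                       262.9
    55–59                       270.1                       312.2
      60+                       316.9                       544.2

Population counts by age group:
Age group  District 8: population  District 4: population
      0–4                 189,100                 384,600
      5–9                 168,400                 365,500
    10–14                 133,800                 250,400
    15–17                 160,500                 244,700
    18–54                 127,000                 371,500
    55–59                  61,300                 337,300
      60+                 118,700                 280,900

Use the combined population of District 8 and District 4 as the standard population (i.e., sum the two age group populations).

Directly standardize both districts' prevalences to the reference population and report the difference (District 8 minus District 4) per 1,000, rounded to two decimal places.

-54.13

Combined standard total = 3,193,700; weights = 0.1796, 0.1672, 0.1203, 0.1269, 0.1561, 0.1248, 0.1251.
District 8: 0.1796×15.7 + 0.1672×24.5 + 0.1203×61.3 + 0.1269×98.7 + 0.1561×150.9 + 0.1248×270.1 + 0.1251×316.9 = 123.7283 per 1,000.
District 4: 0.1796×21.6 + 0.1672×33.3 + 0.1203×70.2 + 0.1269×93.6 + 0.1561×262.9 + 0.1248×312.2 + 0.1251×544.2 = 177.8593 per 1,000.
Difference = 123.7283 − 177.8593 = -54.1310.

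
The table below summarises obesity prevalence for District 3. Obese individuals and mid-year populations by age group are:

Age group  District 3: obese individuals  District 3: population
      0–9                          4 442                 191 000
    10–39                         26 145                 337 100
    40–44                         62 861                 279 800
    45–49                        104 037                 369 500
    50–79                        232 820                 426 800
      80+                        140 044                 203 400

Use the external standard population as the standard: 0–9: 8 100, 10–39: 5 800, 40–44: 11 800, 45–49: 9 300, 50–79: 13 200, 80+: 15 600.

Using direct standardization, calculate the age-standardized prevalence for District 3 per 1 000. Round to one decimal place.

373.8

Age-specific rates per 1 000 for District 3: 23.257, 77.559, 224.664, 281.562, 545.501, 688.515.
Standard total = 63 800; weights = 0.1270, 0.0909, 0.1850, 0.1458, 0.2069, 0.2445.
Standardized rate: 0.1270×23.257 + 0.0909×77.559 + 0.1850×224.664 + 0.1458×281.562 + 0.2069×545.501 + 0.2445×688.515 = 373.8124 per 1 000.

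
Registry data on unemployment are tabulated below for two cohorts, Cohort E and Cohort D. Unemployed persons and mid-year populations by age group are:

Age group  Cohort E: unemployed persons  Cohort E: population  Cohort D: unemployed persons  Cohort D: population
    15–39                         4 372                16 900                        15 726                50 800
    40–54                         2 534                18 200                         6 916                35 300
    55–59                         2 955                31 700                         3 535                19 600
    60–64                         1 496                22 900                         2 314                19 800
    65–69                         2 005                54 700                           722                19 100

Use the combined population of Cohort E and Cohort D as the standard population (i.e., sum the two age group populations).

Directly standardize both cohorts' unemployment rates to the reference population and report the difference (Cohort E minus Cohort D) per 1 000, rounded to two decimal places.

Age-specific rates per 1 000 for Cohort E: 258.698, 139.231, 93.218, 65.328, 36.654.
For Cohort D: 309.567, 195.921, 180.357, 116.869, 37.801.
Combined standard total = 289 000; weights = 0.2343, 0.1851, 0.1775, 0.1478, 0.2554.
Cohort E: 0.2343×258.698 + 0.1851×139.231 + 0.1775×93.218 + 0.1478×65.328 + 0.2554×36.654 = 121.9355 per 1 000.
Cohort D: 0.2343×309.567 + 0.1851×195.921 + 0.1775×180.357 + 0.1478×116.869 + 0.2554×37.801 = 167.7224 per 1 000.
Difference = 121.9355 − 167.7224 = -45.7869.

-45.79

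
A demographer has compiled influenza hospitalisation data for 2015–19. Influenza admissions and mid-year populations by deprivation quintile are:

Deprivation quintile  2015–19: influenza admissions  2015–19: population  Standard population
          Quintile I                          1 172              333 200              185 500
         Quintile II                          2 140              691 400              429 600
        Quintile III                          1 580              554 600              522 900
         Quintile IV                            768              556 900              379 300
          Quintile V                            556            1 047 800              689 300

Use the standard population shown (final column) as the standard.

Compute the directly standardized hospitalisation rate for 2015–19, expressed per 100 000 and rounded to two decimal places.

197.62

Deprivation-specific rates per 100 000 for 2015–19: 351.74, 309.52, 284.89, 137.91, 53.06.
Standard total = 2 206 600; weights = 0.0841, 0.1947, 0.2370, 0.1719, 0.3124.
Standardized rate: 0.0841×351.74 + 0.1947×309.52 + 0.2370×284.89 + 0.1719×137.91 + 0.3124×53.06 = 197.6207 per 100 000.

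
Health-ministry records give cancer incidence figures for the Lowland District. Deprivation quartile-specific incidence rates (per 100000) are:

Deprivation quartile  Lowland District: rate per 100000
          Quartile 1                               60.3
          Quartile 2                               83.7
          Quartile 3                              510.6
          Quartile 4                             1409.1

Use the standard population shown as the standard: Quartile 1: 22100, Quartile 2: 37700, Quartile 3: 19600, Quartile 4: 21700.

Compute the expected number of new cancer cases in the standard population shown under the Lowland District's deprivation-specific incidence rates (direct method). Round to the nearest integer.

Expected new cancer cases = Σ (standard pop × deprivation-specific rate ÷ 100000)
= 22100×60.3/100000 + 37700×83.7/100000 + 19600×510.6/100000 + 21700×1409.1/100000
= 13.33 + 31.55 + 100.08 + 305.77 = 450.73.

451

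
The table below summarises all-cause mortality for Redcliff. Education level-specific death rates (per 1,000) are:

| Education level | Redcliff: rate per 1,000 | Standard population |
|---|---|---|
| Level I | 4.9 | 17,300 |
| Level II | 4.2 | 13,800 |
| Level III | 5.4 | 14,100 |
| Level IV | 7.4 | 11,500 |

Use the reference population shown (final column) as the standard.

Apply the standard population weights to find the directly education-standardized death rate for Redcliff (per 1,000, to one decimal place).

5.4

Standard total = 56,700; weights = 0.3051, 0.2434, 0.2487, 0.2028.
Standardized rate: 0.3051×4.9 + 0.2434×4.2 + 0.2487×5.4 + 0.2028×7.4 = 5.3610 per 1,000.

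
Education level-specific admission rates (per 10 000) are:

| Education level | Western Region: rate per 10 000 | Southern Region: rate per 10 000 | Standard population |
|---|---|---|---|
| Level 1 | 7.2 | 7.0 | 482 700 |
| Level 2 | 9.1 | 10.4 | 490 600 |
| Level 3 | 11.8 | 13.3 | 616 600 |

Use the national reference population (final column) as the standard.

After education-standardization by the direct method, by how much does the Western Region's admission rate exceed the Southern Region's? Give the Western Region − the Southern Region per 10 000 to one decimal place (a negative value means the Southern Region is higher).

Standard total = 1 589 900; weights = 0.3036, 0.3086, 0.3878.
The Western Region: 0.3036×7.2 + 0.3086×9.1 + 0.3878×11.8 = 9.5703 per 10 000.
The Southern Region: 0.3036×7.0 + 0.3086×10.4 + 0.3878×13.3 = 10.4924 per 10 000.
Difference = 9.5703 − 10.4924 = -0.9222.

-0.9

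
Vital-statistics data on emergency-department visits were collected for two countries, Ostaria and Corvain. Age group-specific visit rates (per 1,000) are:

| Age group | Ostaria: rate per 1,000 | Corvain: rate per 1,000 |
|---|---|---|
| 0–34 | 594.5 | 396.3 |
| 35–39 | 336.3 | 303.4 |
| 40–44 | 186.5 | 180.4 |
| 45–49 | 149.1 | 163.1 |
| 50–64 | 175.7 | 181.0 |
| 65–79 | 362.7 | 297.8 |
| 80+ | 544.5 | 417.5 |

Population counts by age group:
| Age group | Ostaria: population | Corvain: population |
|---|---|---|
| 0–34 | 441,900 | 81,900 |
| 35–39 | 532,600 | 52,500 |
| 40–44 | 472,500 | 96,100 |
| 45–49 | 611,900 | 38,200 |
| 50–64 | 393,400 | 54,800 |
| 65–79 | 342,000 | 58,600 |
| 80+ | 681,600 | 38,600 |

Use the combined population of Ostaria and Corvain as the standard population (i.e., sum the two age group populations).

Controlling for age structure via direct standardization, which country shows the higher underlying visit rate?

Combined standard total = 3,896,600; weights = 0.1344, 0.1502, 0.1459, 0.1668, 0.1150, 0.1028, 0.1848.
Ostaria: 0.1344×594.5 + 0.1502×336.3 + 0.1459×186.5 + 0.1668×149.1 + 0.1150×175.7 + 0.1028×362.7 + 0.1848×544.5 = 340.6399 per 1,000.
Corvain: 0.1344×396.3 + 0.1502×303.4 + 0.1459×180.4 + 0.1668×163.1 + 0.1150×181.0 + 0.1028×297.8 + 0.1848×417.5 = 280.9666 per 1,000.

Ostaria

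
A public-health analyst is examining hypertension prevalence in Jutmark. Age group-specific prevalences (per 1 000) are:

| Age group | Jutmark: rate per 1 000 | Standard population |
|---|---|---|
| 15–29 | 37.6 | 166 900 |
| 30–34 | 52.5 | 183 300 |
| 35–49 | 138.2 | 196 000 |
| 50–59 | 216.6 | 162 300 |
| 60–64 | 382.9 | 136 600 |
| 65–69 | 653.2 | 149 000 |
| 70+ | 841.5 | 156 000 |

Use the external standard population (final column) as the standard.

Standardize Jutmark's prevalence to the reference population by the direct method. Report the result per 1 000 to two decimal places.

Standard total = 1 150 100; weights = 0.1451, 0.1594, 0.1704, 0.1411, 0.1188, 0.1296, 0.1356.
Standardized rate: 0.1451×37.6 + 0.1594×52.5 + 0.1704×138.2 + 0.1411×216.6 + 0.1188×382.9 + 0.1296×653.2 + 0.1356×841.5 = 312.1859 per 1 000.

312.19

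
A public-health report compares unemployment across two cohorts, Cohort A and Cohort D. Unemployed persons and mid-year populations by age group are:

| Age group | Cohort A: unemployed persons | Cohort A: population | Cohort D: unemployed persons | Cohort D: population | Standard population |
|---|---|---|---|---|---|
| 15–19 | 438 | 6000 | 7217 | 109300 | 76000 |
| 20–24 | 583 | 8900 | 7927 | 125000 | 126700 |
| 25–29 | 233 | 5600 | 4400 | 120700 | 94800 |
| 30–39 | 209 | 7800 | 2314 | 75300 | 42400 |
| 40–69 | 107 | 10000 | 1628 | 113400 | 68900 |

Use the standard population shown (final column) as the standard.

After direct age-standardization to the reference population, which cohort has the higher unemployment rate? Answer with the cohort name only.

Cohort A

Age-specific rates per 1000 for Cohort A: 73.000, 65.506, 41.607, 26.795, 10.700.
For Cohort D: 66.029, 63.416, 36.454, 30.730, 14.356.
Standard total = 408800; weights = 0.1859, 0.3099, 0.2319, 0.1037, 0.1685.
Cohort A: 0.1859×73.000 + 0.3099×65.506 + 0.2319×41.607 + 0.1037×26.795 + 0.1685×10.700 = 48.1048 per 1000.
Cohort D: 0.1859×66.029 + 0.3099×63.416 + 0.2319×36.454 + 0.1037×30.730 + 0.1685×14.356 = 45.9907 per 1000.
The crude rates (40.99 vs 43.20) would put Cohort D higher, but that reflects its age composition; once standardized to a common age structure, Cohort A has the higher underlying rate.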